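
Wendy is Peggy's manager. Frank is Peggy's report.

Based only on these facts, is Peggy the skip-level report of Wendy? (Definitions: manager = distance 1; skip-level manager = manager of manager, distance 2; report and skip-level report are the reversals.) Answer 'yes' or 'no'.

Reconstructing the manager chain from the given facts:
  Wendy -> Peggy -> Frank
(each arrow means 'manager of the next')
Positions in the chain (0 = top):
  position of Wendy: 0
  position of Peggy: 1
  position of Frank: 2

Peggy is at position 1, Wendy is at position 0; signed distance (j - i) = -1.
'skip-level report' requires j - i = -2. Actual distance is -1, so the relation does NOT hold.

Answer: no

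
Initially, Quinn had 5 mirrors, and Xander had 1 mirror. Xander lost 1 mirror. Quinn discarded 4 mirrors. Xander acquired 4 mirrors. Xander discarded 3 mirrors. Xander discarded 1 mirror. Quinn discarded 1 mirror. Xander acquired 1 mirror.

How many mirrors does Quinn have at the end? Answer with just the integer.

Answer: 0

Derivation:
Tracking counts step by step:
Start: Quinn=5, Xander=1
Event 1 (Xander -1): Xander: 1 -> 0. State: Quinn=5, Xander=0
Event 2 (Quinn -4): Quinn: 5 -> 1. State: Quinn=1, Xander=0
Event 3 (Xander +4): Xander: 0 -> 4. State: Quinn=1, Xander=4
Event 4 (Xander -3): Xander: 4 -> 1. State: Quinn=1, Xander=1
Event 5 (Xander -1): Xander: 1 -> 0. State: Quinn=1, Xander=0
Event 6 (Quinn -1): Quinn: 1 -> 0. State: Quinn=0, Xander=0
Event 7 (Xander +1): Xander: 0 -> 1. State: Quinn=0, Xander=1

Quinn's final count: 0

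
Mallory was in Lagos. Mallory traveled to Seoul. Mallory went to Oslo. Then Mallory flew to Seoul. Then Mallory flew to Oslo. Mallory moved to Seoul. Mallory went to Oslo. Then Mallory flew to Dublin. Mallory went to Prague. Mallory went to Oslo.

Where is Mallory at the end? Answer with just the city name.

Tracking Mallory's location:
Start: Mallory is in Lagos.
After move 1: Lagos -> Seoul. Mallory is in Seoul.
After move 2: Seoul -> Oslo. Mallory is in Oslo.
After move 3: Oslo -> Seoul. Mallory is in Seoul.
After move 4: Seoul -> Oslo. Mallory is in Oslo.
After move 5: Oslo -> Seoul. Mallory is in Seoul.
After move 6: Seoul -> Oslo. Mallory is in Oslo.
After move 7: Oslo -> Dublin. Mallory is in Dublin.
After move 8: Dublin -> Prague. Mallory is in Prague.
After move 9: Prague -> Oslo. Mallory is in Oslo.

Answer: Oslo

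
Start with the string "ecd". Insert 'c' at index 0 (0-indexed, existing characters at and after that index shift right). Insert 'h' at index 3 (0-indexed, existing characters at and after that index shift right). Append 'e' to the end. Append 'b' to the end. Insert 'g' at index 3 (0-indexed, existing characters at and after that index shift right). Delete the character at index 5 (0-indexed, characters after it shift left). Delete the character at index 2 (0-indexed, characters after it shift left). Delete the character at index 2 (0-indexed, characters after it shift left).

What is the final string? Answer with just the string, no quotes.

Applying each edit step by step:
Start: "ecd"
Op 1 (insert 'c' at idx 0): "ecd" -> "cecd"
Op 2 (insert 'h' at idx 3): "cecd" -> "cechd"
Op 3 (append 'e'): "cechd" -> "cechde"
Op 4 (append 'b'): "cechde" -> "cechdeb"
Op 5 (insert 'g' at idx 3): "cechdeb" -> "cecghdeb"
Op 6 (delete idx 5 = 'd'): "cecghdeb" -> "cecgheb"
Op 7 (delete idx 2 = 'c'): "cecgheb" -> "cegheb"
Op 8 (delete idx 2 = 'g'): "cegheb" -> "ceheb"

Answer: ceheb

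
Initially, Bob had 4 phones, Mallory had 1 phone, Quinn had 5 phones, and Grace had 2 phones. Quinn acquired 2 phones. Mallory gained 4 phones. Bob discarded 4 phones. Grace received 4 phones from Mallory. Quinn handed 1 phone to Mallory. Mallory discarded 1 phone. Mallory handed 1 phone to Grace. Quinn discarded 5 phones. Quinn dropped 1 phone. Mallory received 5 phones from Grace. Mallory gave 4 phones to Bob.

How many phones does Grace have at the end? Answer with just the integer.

Tracking counts step by step:
Start: Bob=4, Mallory=1, Quinn=5, Grace=2
Event 1 (Quinn +2): Quinn: 5 -> 7. State: Bob=4, Mallory=1, Quinn=7, Grace=2
Event 2 (Mallory +4): Mallory: 1 -> 5. State: Bob=4, Mallory=5, Quinn=7, Grace=2
Event 3 (Bob -4): Bob: 4 -> 0. State: Bob=0, Mallory=5, Quinn=7, Grace=2
Event 4 (Mallory -> Grace, 4): Mallory: 5 -> 1, Grace: 2 -> 6. State: Bob=0, Mallory=1, Quinn=7, Grace=6
Event 5 (Quinn -> Mallory, 1): Quinn: 7 -> 6, Mallory: 1 -> 2. State: Bob=0, Mallory=2, Quinn=6, Grace=6
Event 6 (Mallory -1): Mallory: 2 -> 1. State: Bob=0, Mallory=1, Quinn=6, Grace=6
Event 7 (Mallory -> Grace, 1): Mallory: 1 -> 0, Grace: 6 -> 7. State: Bob=0, Mallory=0, Quinn=6, Grace=7
Event 8 (Quinn -5): Quinn: 6 -> 1. State: Bob=0, Mallory=0, Quinn=1, Grace=7
Event 9 (Quinn -1): Quinn: 1 -> 0. State: Bob=0, Mallory=0, Quinn=0, Grace=7
Event 10 (Grace -> Mallory, 5): Grace: 7 -> 2, Mallory: 0 -> 5. State: Bob=0, Mallory=5, Quinn=0, Grace=2
Event 11 (Mallory -> Bob, 4): Mallory: 5 -> 1, Bob: 0 -> 4. State: Bob=4, Mallory=1, Quinn=0, Grace=2

Grace's final count: 2

Answer: 2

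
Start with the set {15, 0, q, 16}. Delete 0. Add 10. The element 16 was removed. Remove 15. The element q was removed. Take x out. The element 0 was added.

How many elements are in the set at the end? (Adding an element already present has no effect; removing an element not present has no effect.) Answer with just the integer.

Tracking the set through each operation:
Start: {0, 15, 16, q}
Event 1 (remove 0): removed. Set: {15, 16, q}
Event 2 (add 10): added. Set: {10, 15, 16, q}
Event 3 (remove 16): removed. Set: {10, 15, q}
Event 4 (remove 15): removed. Set: {10, q}
Event 5 (remove q): removed. Set: {10}
Event 6 (remove x): not present, no change. Set: {10}
Event 7 (add 0): added. Set: {0, 10}

Final set: {0, 10} (size 2)

Answer: 2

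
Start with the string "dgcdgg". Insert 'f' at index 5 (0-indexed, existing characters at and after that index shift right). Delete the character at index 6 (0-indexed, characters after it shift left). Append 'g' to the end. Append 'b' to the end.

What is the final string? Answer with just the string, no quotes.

Answer: dgcdgfgb

Derivation:
Applying each edit step by step:
Start: "dgcdgg"
Op 1 (insert 'f' at idx 5): "dgcdgg" -> "dgcdgfg"
Op 2 (delete idx 6 = 'g'): "dgcdgfg" -> "dgcdgf"
Op 3 (append 'g'): "dgcdgf" -> "dgcdgfg"
Op 4 (append 'b'): "dgcdgfg" -> "dgcdgfgb"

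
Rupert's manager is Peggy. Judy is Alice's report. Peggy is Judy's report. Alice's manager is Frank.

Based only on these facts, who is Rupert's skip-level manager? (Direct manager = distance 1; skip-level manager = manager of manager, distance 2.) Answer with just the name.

Reconstructing the manager chain from the given facts:
  Frank -> Alice -> Judy -> Peggy -> Rupert
(each arrow means 'manager of the next')
Positions in the chain (0 = top):
  position of Frank: 0
  position of Alice: 1
  position of Judy: 2
  position of Peggy: 3
  position of Rupert: 4

Rupert is at position 4; the skip-level manager is 2 steps up the chain, i.e. position 2: Judy.

Answer: Judy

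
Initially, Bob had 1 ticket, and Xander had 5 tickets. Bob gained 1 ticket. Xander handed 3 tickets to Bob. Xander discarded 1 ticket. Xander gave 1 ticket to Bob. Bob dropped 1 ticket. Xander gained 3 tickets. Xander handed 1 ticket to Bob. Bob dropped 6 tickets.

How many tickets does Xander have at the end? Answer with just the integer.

Tracking counts step by step:
Start: Bob=1, Xander=5
Event 1 (Bob +1): Bob: 1 -> 2. State: Bob=2, Xander=5
Event 2 (Xander -> Bob, 3): Xander: 5 -> 2, Bob: 2 -> 5. State: Bob=5, Xander=2
Event 3 (Xander -1): Xander: 2 -> 1. State: Bob=5, Xander=1
Event 4 (Xander -> Bob, 1): Xander: 1 -> 0, Bob: 5 -> 6. State: Bob=6, Xander=0
Event 5 (Bob -1): Bob: 6 -> 5. State: Bob=5, Xander=0
Event 6 (Xander +3): Xander: 0 -> 3. State: Bob=5, Xander=3
Event 7 (Xander -> Bob, 1): Xander: 3 -> 2, Bob: 5 -> 6. State: Bob=6, Xander=2
Event 8 (Bob -6): Bob: 6 -> 0. State: Bob=0, Xander=2

Xander's final count: 2

Answer: 2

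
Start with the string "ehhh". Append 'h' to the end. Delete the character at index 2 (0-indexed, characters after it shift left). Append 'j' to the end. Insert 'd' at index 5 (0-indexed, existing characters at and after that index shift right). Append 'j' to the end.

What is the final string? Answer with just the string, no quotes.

Applying each edit step by step:
Start: "ehhh"
Op 1 (append 'h'): "ehhh" -> "ehhhh"
Op 2 (delete idx 2 = 'h'): "ehhhh" -> "ehhh"
Op 3 (append 'j'): "ehhh" -> "ehhhj"
Op 4 (insert 'd' at idx 5): "ehhhj" -> "ehhhjd"
Op 5 (append 'j'): "ehhhjd" -> "ehhhjdj"

Answer: ehhhjdj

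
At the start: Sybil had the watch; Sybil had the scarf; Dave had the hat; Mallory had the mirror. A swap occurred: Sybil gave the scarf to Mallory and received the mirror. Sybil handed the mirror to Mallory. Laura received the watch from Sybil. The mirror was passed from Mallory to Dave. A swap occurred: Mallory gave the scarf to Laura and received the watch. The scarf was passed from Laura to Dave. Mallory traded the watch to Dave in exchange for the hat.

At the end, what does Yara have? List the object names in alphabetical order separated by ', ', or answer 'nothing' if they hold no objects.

Answer: nothing

Derivation:
Tracking all object holders:
Start: watch:Sybil, scarf:Sybil, hat:Dave, mirror:Mallory
Event 1 (swap scarf<->mirror: now scarf:Mallory, mirror:Sybil). State: watch:Sybil, scarf:Mallory, hat:Dave, mirror:Sybil
Event 2 (give mirror: Sybil -> Mallory). State: watch:Sybil, scarf:Mallory, hat:Dave, mirror:Mallory
Event 3 (give watch: Sybil -> Laura). State: watch:Laura, scarf:Mallory, hat:Dave, mirror:Mallory
Event 4 (give mirror: Mallory -> Dave). State: watch:Laura, scarf:Mallory, hat:Dave, mirror:Dave
Event 5 (swap scarf<->watch: now scarf:Laura, watch:Mallory). State: watch:Mallory, scarf:Laura, hat:Dave, mirror:Dave
Event 6 (give scarf: Laura -> Dave). State: watch:Mallory, scarf:Dave, hat:Dave, mirror:Dave
Event 7 (swap watch<->hat: now watch:Dave, hat:Mallory). State: watch:Dave, scarf:Dave, hat:Mallory, mirror:Dave

Final state: watch:Dave, scarf:Dave, hat:Mallory, mirror:Dave
Yara holds: (nothing).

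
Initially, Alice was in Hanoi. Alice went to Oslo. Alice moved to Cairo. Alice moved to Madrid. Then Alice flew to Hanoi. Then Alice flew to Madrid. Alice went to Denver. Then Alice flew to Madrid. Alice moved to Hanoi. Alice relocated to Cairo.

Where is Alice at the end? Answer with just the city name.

Tracking Alice's location:
Start: Alice is in Hanoi.
After move 1: Hanoi -> Oslo. Alice is in Oslo.
After move 2: Oslo -> Cairo. Alice is in Cairo.
After move 3: Cairo -> Madrid. Alice is in Madrid.
After move 4: Madrid -> Hanoi. Alice is in Hanoi.
After move 5: Hanoi -> Madrid. Alice is in Madrid.
After move 6: Madrid -> Denver. Alice is in Denver.
After move 7: Denver -> Madrid. Alice is in Madrid.
After move 8: Madrid -> Hanoi. Alice is in Hanoi.
After move 9: Hanoi -> Cairo. Alice is in Cairo.

Answer: Cairo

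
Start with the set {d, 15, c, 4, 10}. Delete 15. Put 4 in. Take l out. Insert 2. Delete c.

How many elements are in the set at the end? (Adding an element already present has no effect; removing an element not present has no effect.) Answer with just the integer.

Tracking the set through each operation:
Start: {10, 15, 4, c, d}
Event 1 (remove 15): removed. Set: {10, 4, c, d}
Event 2 (add 4): already present, no change. Set: {10, 4, c, d}
Event 3 (remove l): not present, no change. Set: {10, 4, c, d}
Event 4 (add 2): added. Set: {10, 2, 4, c, d}
Event 5 (remove c): removed. Set: {10, 2, 4, d}

Final set: {10, 2, 4, d} (size 4)

Answer: 4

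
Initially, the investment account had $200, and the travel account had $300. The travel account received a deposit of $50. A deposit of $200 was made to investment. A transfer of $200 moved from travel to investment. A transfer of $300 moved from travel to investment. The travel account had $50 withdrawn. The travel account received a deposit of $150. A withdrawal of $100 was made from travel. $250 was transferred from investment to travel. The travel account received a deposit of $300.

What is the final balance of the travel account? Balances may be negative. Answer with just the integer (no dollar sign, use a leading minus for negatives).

Tracking account balances step by step:
Start: investment=200, travel=300
Event 1 (deposit 50 to travel): travel: 300 + 50 = 350. Balances: investment=200, travel=350
Event 2 (deposit 200 to investment): investment: 200 + 200 = 400. Balances: investment=400, travel=350
Event 3 (transfer 200 travel -> investment): travel: 350 - 200 = 150, investment: 400 + 200 = 600. Balances: investment=600, travel=150
Event 4 (transfer 300 travel -> investment): travel: 150 - 300 = -150, investment: 600 + 300 = 900. Balances: investment=900, travel=-150
Event 5 (withdraw 50 from travel): travel: -150 - 50 = -200. Balances: investment=900, travel=-200
Event 6 (deposit 150 to travel): travel: -200 + 150 = -50. Balances: investment=900, travel=-50
Event 7 (withdraw 100 from travel): travel: -50 - 100 = -150. Balances: investment=900, travel=-150
Event 8 (transfer 250 investment -> travel): investment: 900 - 250 = 650, travel: -150 + 250 = 100. Balances: investment=650, travel=100
Event 9 (deposit 300 to travel): travel: 100 + 300 = 400. Balances: investment=650, travel=400

Final balance of travel: 400

Answer: 400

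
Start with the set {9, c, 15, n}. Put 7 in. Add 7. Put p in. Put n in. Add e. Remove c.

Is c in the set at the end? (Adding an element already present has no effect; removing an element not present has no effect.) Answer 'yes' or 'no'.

Answer: no

Derivation:
Tracking the set through each operation:
Start: {15, 9, c, n}
Event 1 (add 7): added. Set: {15, 7, 9, c, n}
Event 2 (add 7): already present, no change. Set: {15, 7, 9, c, n}
Event 3 (add p): added. Set: {15, 7, 9, c, n, p}
Event 4 (add n): already present, no change. Set: {15, 7, 9, c, n, p}
Event 5 (add e): added. Set: {15, 7, 9, c, e, n, p}
Event 6 (remove c): removed. Set: {15, 7, 9, e, n, p}

Final set: {15, 7, 9, e, n, p} (size 6)
c is NOT in the final set.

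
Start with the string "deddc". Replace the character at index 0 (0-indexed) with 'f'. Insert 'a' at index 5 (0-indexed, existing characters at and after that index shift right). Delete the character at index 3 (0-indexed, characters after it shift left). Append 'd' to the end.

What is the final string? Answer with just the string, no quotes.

Applying each edit step by step:
Start: "deddc"
Op 1 (replace idx 0: 'd' -> 'f'): "deddc" -> "feddc"
Op 2 (insert 'a' at idx 5): "feddc" -> "feddca"
Op 3 (delete idx 3 = 'd'): "feddca" -> "fedca"
Op 4 (append 'd'): "fedca" -> "fedcad"

Answer: fedcad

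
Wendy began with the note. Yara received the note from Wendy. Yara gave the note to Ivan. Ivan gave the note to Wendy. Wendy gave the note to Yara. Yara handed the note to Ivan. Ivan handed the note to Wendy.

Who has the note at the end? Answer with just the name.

Tracking the note through each event:
Start: Wendy has the note.
After event 1: Yara has the note.
After event 2: Ivan has the note.
After event 3: Wendy has the note.
After event 4: Yara has the note.
After event 5: Ivan has the note.
After event 6: Wendy has the note.

Answer: Wendy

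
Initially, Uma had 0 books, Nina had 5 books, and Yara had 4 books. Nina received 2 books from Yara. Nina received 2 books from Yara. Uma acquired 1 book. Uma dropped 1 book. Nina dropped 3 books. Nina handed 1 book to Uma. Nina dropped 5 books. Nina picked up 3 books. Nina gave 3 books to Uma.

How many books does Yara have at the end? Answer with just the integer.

Answer: 0

Derivation:
Tracking counts step by step:
Start: Uma=0, Nina=5, Yara=4
Event 1 (Yara -> Nina, 2): Yara: 4 -> 2, Nina: 5 -> 7. State: Uma=0, Nina=7, Yara=2
Event 2 (Yara -> Nina, 2): Yara: 2 -> 0, Nina: 7 -> 9. State: Uma=0, Nina=9, Yara=0
Event 3 (Uma +1): Uma: 0 -> 1. State: Uma=1, Nina=9, Yara=0
Event 4 (Uma -1): Uma: 1 -> 0. State: Uma=0, Nina=9, Yara=0
Event 5 (Nina -3): Nina: 9 -> 6. State: Uma=0, Nina=6, Yara=0
Event 6 (Nina -> Uma, 1): Nina: 6 -> 5, Uma: 0 -> 1. State: Uma=1, Nina=5, Yara=0
Event 7 (Nina -5): Nina: 5 -> 0. State: Uma=1, Nina=0, Yara=0
Event 8 (Nina +3): Nina: 0 -> 3. State: Uma=1, Nina=3, Yara=0
Event 9 (Nina -> Uma, 3): Nina: 3 -> 0, Uma: 1 -> 4. State: Uma=4, Nina=0, Yara=0

Yara's final count: 0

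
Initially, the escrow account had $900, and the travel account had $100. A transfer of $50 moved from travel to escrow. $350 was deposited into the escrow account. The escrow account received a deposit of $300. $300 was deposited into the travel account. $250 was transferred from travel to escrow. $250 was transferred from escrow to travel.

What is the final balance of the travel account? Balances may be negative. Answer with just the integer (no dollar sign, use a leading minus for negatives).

Tracking account balances step by step:
Start: escrow=900, travel=100
Event 1 (transfer 50 travel -> escrow): travel: 100 - 50 = 50, escrow: 900 + 50 = 950. Balances: escrow=950, travel=50
Event 2 (deposit 350 to escrow): escrow: 950 + 350 = 1300. Balances: escrow=1300, travel=50
Event 3 (deposit 300 to escrow): escrow: 1300 + 300 = 1600. Balances: escrow=1600, travel=50
Event 4 (deposit 300 to travel): travel: 50 + 300 = 350. Balances: escrow=1600, travel=350
Event 5 (transfer 250 travel -> escrow): travel: 350 - 250 = 100, escrow: 1600 + 250 = 1850. Balances: escrow=1850, travel=100
Event 6 (transfer 250 escrow -> travel): escrow: 1850 - 250 = 1600, travel: 100 + 250 = 350. Balances: escrow=1600, travel=350

Final balance of travel: 350

Answer: 350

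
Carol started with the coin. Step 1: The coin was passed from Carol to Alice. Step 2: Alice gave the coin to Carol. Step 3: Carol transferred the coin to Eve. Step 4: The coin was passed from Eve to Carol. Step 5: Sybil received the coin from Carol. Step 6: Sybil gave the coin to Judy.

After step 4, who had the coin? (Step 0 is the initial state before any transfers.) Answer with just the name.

Tracking the coin holder through step 4:
After step 0 (start): Carol
After step 1: Alice
After step 2: Carol
After step 3: Eve
After step 4: Carol

At step 4, the holder is Carol.

Answer: Carol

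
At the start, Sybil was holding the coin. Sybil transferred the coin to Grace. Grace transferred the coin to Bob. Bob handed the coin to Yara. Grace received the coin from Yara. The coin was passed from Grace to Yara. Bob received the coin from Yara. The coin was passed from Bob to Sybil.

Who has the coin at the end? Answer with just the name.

Tracking the coin through each event:
Start: Sybil has the coin.
After event 1: Grace has the coin.
After event 2: Bob has the coin.
After event 3: Yara has the coin.
After event 4: Grace has the coin.
After event 5: Yara has the coin.
After event 6: Bob has the coin.
After event 7: Sybil has the coin.

Answer: Sybil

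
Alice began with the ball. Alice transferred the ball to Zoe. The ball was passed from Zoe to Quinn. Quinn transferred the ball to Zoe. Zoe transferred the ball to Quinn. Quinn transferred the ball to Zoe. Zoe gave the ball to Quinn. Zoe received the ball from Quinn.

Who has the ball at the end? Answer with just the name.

Answer: Zoe

Derivation:
Tracking the ball through each event:
Start: Alice has the ball.
After event 1: Zoe has the ball.
After event 2: Quinn has the ball.
After event 3: Zoe has the ball.
After event 4: Quinn has the ball.
After event 5: Zoe has the ball.
After event 6: Quinn has the ball.
After event 7: Zoe has the ball.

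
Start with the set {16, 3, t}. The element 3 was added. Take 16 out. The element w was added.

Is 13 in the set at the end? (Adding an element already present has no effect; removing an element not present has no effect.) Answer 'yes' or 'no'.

Answer: no

Derivation:
Tracking the set through each operation:
Start: {16, 3, t}
Event 1 (add 3): already present, no change. Set: {16, 3, t}
Event 2 (remove 16): removed. Set: {3, t}
Event 3 (add w): added. Set: {3, t, w}

Final set: {3, t, w} (size 3)
13 is NOT in the final set.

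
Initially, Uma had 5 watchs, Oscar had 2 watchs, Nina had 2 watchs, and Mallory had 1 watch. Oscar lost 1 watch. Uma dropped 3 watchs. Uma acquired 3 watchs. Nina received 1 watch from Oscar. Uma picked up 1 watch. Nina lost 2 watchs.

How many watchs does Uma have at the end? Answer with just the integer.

Tracking counts step by step:
Start: Uma=5, Oscar=2, Nina=2, Mallory=1
Event 1 (Oscar -1): Oscar: 2 -> 1. State: Uma=5, Oscar=1, Nina=2, Mallory=1
Event 2 (Uma -3): Uma: 5 -> 2. State: Uma=2, Oscar=1, Nina=2, Mallory=1
Event 3 (Uma +3): Uma: 2 -> 5. State: Uma=5, Oscar=1, Nina=2, Mallory=1
Event 4 (Oscar -> Nina, 1): Oscar: 1 -> 0, Nina: 2 -> 3. State: Uma=5, Oscar=0, Nina=3, Mallory=1
Event 5 (Uma +1): Uma: 5 -> 6. State: Uma=6, Oscar=0, Nina=3, Mallory=1
Event 6 (Nina -2): Nina: 3 -> 1. State: Uma=6, Oscar=0, Nina=1, Mallory=1

Uma's final count: 6

Answer: 6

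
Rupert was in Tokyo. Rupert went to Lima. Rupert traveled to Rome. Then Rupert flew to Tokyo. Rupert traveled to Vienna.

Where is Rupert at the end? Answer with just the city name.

Answer: Vienna

Derivation:
Tracking Rupert's location:
Start: Rupert is in Tokyo.
After move 1: Tokyo -> Lima. Rupert is in Lima.
After move 2: Lima -> Rome. Rupert is in Rome.
After move 3: Rome -> Tokyo. Rupert is in Tokyo.
After move 4: Tokyo -> Vienna. Rupert is in Vienna.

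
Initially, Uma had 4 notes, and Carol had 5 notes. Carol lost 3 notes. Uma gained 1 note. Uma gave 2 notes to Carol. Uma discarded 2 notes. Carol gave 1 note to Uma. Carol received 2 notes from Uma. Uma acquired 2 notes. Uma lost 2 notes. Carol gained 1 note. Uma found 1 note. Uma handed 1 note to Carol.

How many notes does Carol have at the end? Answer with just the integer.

Tracking counts step by step:
Start: Uma=4, Carol=5
Event 1 (Carol -3): Carol: 5 -> 2. State: Uma=4, Carol=2
Event 2 (Uma +1): Uma: 4 -> 5. State: Uma=5, Carol=2
Event 3 (Uma -> Carol, 2): Uma: 5 -> 3, Carol: 2 -> 4. State: Uma=3, Carol=4
Event 4 (Uma -2): Uma: 3 -> 1. State: Uma=1, Carol=4
Event 5 (Carol -> Uma, 1): Carol: 4 -> 3, Uma: 1 -> 2. State: Uma=2, Carol=3
Event 6 (Uma -> Carol, 2): Uma: 2 -> 0, Carol: 3 -> 5. State: Uma=0, Carol=5
Event 7 (Uma +2): Uma: 0 -> 2. State: Uma=2, Carol=5
Event 8 (Uma -2): Uma: 2 -> 0. State: Uma=0, Carol=5
Event 9 (Carol +1): Carol: 5 -> 6. State: Uma=0, Carol=6
Event 10 (Uma +1): Uma: 0 -> 1. State: Uma=1, Carol=6
Event 11 (Uma -> Carol, 1): Uma: 1 -> 0, Carol: 6 -> 7. State: Uma=0, Carol=7

Carol's final count: 7

Answer: 7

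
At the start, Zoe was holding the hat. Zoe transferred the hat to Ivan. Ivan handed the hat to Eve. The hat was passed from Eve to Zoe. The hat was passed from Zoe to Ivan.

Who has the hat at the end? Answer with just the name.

Tracking the hat through each event:
Start: Zoe has the hat.
After event 1: Ivan has the hat.
After event 2: Eve has the hat.
After event 3: Zoe has the hat.
After event 4: Ivan has the hat.

Answer: Ivan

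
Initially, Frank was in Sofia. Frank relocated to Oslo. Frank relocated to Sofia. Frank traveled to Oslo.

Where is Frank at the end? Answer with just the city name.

Tracking Frank's location:
Start: Frank is in Sofia.
After move 1: Sofia -> Oslo. Frank is in Oslo.
After move 2: Oslo -> Sofia. Frank is in Sofia.
After move 3: Sofia -> Oslo. Frank is in Oslo.

Answer: Oslo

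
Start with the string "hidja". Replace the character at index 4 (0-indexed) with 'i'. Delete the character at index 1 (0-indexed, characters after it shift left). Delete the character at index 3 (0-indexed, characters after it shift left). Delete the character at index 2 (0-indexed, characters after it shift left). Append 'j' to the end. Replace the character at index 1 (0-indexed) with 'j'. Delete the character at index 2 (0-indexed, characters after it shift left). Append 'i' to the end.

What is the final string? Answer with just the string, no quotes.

Answer: hji

Derivation:
Applying each edit step by step:
Start: "hidja"
Op 1 (replace idx 4: 'a' -> 'i'): "hidja" -> "hidji"
Op 2 (delete idx 1 = 'i'): "hidji" -> "hdji"
Op 3 (delete idx 3 = 'i'): "hdji" -> "hdj"
Op 4 (delete idx 2 = 'j'): "hdj" -> "hd"
Op 5 (append 'j'): "hd" -> "hdj"
Op 6 (replace idx 1: 'd' -> 'j'): "hdj" -> "hjj"
Op 7 (delete idx 2 = 'j'): "hjj" -> "hj"
Op 8 (append 'i'): "hj" -> "hji"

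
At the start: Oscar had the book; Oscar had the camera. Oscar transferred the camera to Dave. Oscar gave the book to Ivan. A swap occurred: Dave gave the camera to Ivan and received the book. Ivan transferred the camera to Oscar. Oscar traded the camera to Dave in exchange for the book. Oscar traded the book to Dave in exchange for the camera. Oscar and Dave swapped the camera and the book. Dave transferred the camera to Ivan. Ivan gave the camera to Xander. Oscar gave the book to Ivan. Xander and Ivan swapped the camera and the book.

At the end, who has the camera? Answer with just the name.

Answer: Ivan

Derivation:
Tracking all object holders:
Start: book:Oscar, camera:Oscar
Event 1 (give camera: Oscar -> Dave). State: book:Oscar, camera:Dave
Event 2 (give book: Oscar -> Ivan). State: book:Ivan, camera:Dave
Event 3 (swap camera<->book: now camera:Ivan, book:Dave). State: book:Dave, camera:Ivan
Event 4 (give camera: Ivan -> Oscar). State: book:Dave, camera:Oscar
Event 5 (swap camera<->book: now camera:Dave, book:Oscar). State: book:Oscar, camera:Dave
Event 6 (swap book<->camera: now book:Dave, camera:Oscar). State: book:Dave, camera:Oscar
Event 7 (swap camera<->book: now camera:Dave, book:Oscar). State: book:Oscar, camera:Dave
Event 8 (give camera: Dave -> Ivan). State: book:Oscar, camera:Ivan
Event 9 (give camera: Ivan -> Xander). State: book:Oscar, camera:Xander
Event 10 (give book: Oscar -> Ivan). State: book:Ivan, camera:Xander
Event 11 (swap camera<->book: now camera:Ivan, book:Xander). State: book:Xander, camera:Ivan

Final state: book:Xander, camera:Ivan
The camera is held by Ivan.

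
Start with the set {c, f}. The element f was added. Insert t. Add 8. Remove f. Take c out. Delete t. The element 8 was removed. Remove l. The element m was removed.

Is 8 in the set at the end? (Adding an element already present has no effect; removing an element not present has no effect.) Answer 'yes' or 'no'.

Tracking the set through each operation:
Start: {c, f}
Event 1 (add f): already present, no change. Set: {c, f}
Event 2 (add t): added. Set: {c, f, t}
Event 3 (add 8): added. Set: {8, c, f, t}
Event 4 (remove f): removed. Set: {8, c, t}
Event 5 (remove c): removed. Set: {8, t}
Event 6 (remove t): removed. Set: {8}
Event 7 (remove 8): removed. Set: {}
Event 8 (remove l): not present, no change. Set: {}
Event 9 (remove m): not present, no change. Set: {}

Final set: {} (size 0)
8 is NOT in the final set.

Answer: no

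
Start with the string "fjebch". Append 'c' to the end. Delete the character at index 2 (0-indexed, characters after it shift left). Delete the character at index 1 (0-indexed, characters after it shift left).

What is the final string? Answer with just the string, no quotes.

Applying each edit step by step:
Start: "fjebch"
Op 1 (append 'c'): "fjebch" -> "fjebchc"
Op 2 (delete idx 2 = 'e'): "fjebchc" -> "fjbchc"
Op 3 (delete idx 1 = 'j'): "fjbchc" -> "fbchc"

Answer: fbchc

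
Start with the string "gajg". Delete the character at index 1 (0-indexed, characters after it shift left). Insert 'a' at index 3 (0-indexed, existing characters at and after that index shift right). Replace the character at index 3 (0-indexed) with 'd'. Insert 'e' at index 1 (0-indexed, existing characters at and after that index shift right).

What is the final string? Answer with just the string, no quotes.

Answer: gejgd

Derivation:
Applying each edit step by step:
Start: "gajg"
Op 1 (delete idx 1 = 'a'): "gajg" -> "gjg"
Op 2 (insert 'a' at idx 3): "gjg" -> "gjga"
Op 3 (replace idx 3: 'a' -> 'd'): "gjga" -> "gjgd"
Op 4 (insert 'e' at idx 1): "gjgd" -> "gejgd"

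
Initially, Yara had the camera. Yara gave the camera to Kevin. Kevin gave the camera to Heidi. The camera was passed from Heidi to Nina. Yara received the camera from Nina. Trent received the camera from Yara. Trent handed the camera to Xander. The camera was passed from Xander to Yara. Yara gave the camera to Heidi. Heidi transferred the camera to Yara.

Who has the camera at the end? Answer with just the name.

Answer: Yara

Derivation:
Tracking the camera through each event:
Start: Yara has the camera.
After event 1: Kevin has the camera.
After event 2: Heidi has the camera.
After event 3: Nina has the camera.
After event 4: Yara has the camera.
After event 5: Trent has the camera.
After event 6: Xander has the camera.
After event 7: Yara has the camera.
After event 8: Heidi has the camera.
After event 9: Yara has the camera.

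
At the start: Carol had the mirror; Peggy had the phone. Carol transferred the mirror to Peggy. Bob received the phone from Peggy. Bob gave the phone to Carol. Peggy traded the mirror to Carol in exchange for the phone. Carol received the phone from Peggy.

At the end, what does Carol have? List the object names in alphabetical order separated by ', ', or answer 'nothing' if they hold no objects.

Tracking all object holders:
Start: mirror:Carol, phone:Peggy
Event 1 (give mirror: Carol -> Peggy). State: mirror:Peggy, phone:Peggy
Event 2 (give phone: Peggy -> Bob). State: mirror:Peggy, phone:Bob
Event 3 (give phone: Bob -> Carol). State: mirror:Peggy, phone:Carol
Event 4 (swap mirror<->phone: now mirror:Carol, phone:Peggy). State: mirror:Carol, phone:Peggy
Event 5 (give phone: Peggy -> Carol). State: mirror:Carol, phone:Carol

Final state: mirror:Carol, phone:Carol
Carol holds: mirror, phone.

Answer: mirror, phone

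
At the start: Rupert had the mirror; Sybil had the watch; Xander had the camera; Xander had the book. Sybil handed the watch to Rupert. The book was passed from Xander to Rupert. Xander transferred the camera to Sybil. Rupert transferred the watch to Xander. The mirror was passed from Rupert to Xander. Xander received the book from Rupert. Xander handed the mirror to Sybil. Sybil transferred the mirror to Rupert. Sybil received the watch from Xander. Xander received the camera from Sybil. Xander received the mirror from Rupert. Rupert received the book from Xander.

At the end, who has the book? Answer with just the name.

Answer: Rupert

Derivation:
Tracking all object holders:
Start: mirror:Rupert, watch:Sybil, camera:Xander, book:Xander
Event 1 (give watch: Sybil -> Rupert). State: mirror:Rupert, watch:Rupert, camera:Xander, book:Xander
Event 2 (give book: Xander -> Rupert). State: mirror:Rupert, watch:Rupert, camera:Xander, book:Rupert
Event 3 (give camera: Xander -> Sybil). State: mirror:Rupert, watch:Rupert, camera:Sybil, book:Rupert
Event 4 (give watch: Rupert -> Xander). State: mirror:Rupert, watch:Xander, camera:Sybil, book:Rupert
Event 5 (give mirror: Rupert -> Xander). State: mirror:Xander, watch:Xander, camera:Sybil, book:Rupert
Event 6 (give book: Rupert -> Xander). State: mirror:Xander, watch:Xander, camera:Sybil, book:Xander
Event 7 (give mirror: Xander -> Sybil). State: mirror:Sybil, watch:Xander, camera:Sybil, book:Xander
Event 8 (give mirror: Sybil -> Rupert). State: mirror:Rupert, watch:Xander, camera:Sybil, book:Xander
Event 9 (give watch: Xander -> Sybil). State: mirror:Rupert, watch:Sybil, camera:Sybil, book:Xander
Event 10 (give camera: Sybil -> Xander). State: mirror:Rupert, watch:Sybil, camera:Xander, book:Xander
Event 11 (give mirror: Rupert -> Xander). State: mirror:Xander, watch:Sybil, camera:Xander, book:Xander
Event 12 (give book: Xander -> Rupert). State: mirror:Xander, watch:Sybil, camera:Xander, book:Rupert

Final state: mirror:Xander, watch:Sybil, camera:Xander, book:Rupert
The book is held by Rupert.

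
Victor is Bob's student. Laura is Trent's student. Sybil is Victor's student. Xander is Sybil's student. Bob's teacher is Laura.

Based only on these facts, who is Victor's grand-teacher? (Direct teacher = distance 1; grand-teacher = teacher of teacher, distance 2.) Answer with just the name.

Reconstructing the teacher chain from the given facts:
  Trent -> Laura -> Bob -> Victor -> Sybil -> Xander
(each arrow means 'teacher of the next')
Positions in the chain (0 = top):
  position of Trent: 0
  position of Laura: 1
  position of Bob: 2
  position of Victor: 3
  position of Sybil: 4
  position of Xander: 5

Victor is at position 3; the grand-teacher is 2 steps up the chain, i.e. position 1: Laura.

Answer: Laura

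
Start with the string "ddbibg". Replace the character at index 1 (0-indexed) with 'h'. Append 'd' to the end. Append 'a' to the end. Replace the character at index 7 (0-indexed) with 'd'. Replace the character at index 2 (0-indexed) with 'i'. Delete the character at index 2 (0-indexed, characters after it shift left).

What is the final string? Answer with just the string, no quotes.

Answer: dhibgdd

Derivation:
Applying each edit step by step:
Start: "ddbibg"
Op 1 (replace idx 1: 'd' -> 'h'): "ddbibg" -> "dhbibg"
Op 2 (append 'd'): "dhbibg" -> "dhbibgd"
Op 3 (append 'a'): "dhbibgd" -> "dhbibgda"
Op 4 (replace idx 7: 'a' -> 'd'): "dhbibgda" -> "dhbibgdd"
Op 5 (replace idx 2: 'b' -> 'i'): "dhbibgdd" -> "dhiibgdd"
Op 6 (delete idx 2 = 'i'): "dhiibgdd" -> "dhibgdd"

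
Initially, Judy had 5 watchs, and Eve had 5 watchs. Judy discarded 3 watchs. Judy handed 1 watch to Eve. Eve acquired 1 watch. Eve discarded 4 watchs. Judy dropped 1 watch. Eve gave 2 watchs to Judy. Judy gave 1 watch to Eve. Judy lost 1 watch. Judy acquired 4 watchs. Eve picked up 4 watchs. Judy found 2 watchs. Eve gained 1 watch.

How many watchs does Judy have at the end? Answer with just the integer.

Answer: 6

Derivation:
Tracking counts step by step:
Start: Judy=5, Eve=5
Event 1 (Judy -3): Judy: 5 -> 2. State: Judy=2, Eve=5
Event 2 (Judy -> Eve, 1): Judy: 2 -> 1, Eve: 5 -> 6. State: Judy=1, Eve=6
Event 3 (Eve +1): Eve: 6 -> 7. State: Judy=1, Eve=7
Event 4 (Eve -4): Eve: 7 -> 3. State: Judy=1, Eve=3
Event 5 (Judy -1): Judy: 1 -> 0. State: Judy=0, Eve=3
Event 6 (Eve -> Judy, 2): Eve: 3 -> 1, Judy: 0 -> 2. State: Judy=2, Eve=1
Event 7 (Judy -> Eve, 1): Judy: 2 -> 1, Eve: 1 -> 2. State: Judy=1, Eve=2
Event 8 (Judy -1): Judy: 1 -> 0. State: Judy=0, Eve=2
Event 9 (Judy +4): Judy: 0 -> 4. State: Judy=4, Eve=2
Event 10 (Eve +4): Eve: 2 -> 6. State: Judy=4, Eve=6
Event 11 (Judy +2): Judy: 4 -> 6. State: Judy=6, Eve=6
Event 12 (Eve +1): Eve: 6 -> 7. State: Judy=6, Eve=7

Judy's final count: 6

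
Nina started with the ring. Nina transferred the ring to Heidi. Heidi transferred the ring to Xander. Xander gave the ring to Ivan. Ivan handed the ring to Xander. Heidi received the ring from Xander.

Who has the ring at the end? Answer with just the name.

Tracking the ring through each event:
Start: Nina has the ring.
After event 1: Heidi has the ring.
After event 2: Xander has the ring.
After event 3: Ivan has the ring.
After event 4: Xander has the ring.
After event 5: Heidi has the ring.

Answer: Heidi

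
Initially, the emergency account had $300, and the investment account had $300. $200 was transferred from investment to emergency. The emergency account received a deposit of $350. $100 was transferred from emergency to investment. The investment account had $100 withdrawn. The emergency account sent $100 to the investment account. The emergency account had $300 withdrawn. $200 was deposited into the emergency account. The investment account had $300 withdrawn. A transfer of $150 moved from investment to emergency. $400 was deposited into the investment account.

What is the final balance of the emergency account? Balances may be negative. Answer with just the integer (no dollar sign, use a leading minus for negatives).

Tracking account balances step by step:
Start: emergency=300, investment=300
Event 1 (transfer 200 investment -> emergency): investment: 300 - 200 = 100, emergency: 300 + 200 = 500. Balances: emergency=500, investment=100
Event 2 (deposit 350 to emergency): emergency: 500 + 350 = 850. Balances: emergency=850, investment=100
Event 3 (transfer 100 emergency -> investment): emergency: 850 - 100 = 750, investment: 100 + 100 = 200. Balances: emergency=750, investment=200
Event 4 (withdraw 100 from investment): investment: 200 - 100 = 100. Balances: emergency=750, investment=100
Event 5 (transfer 100 emergency -> investment): emergency: 750 - 100 = 650, investment: 100 + 100 = 200. Balances: emergency=650, investment=200
Event 6 (withdraw 300 from emergency): emergency: 650 - 300 = 350. Balances: emergency=350, investment=200
Event 7 (deposit 200 to emergency): emergency: 350 + 200 = 550. Balances: emergency=550, investment=200
Event 8 (withdraw 300 from investment): investment: 200 - 300 = -100. Balances: emergency=550, investment=-100
Event 9 (transfer 150 investment -> emergency): investment: -100 - 150 = -250, emergency: 550 + 150 = 700. Balances: emergency=700, investment=-250
Event 10 (deposit 400 to investment): investment: -250 + 400 = 150. Balances: emergency=700, investment=150

Final balance of emergency: 700

Answer: 700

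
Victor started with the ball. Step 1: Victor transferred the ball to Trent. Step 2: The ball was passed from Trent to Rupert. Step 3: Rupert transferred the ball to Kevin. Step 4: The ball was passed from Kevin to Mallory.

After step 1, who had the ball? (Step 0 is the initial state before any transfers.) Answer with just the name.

Tracking the ball holder through step 1:
After step 0 (start): Victor
After step 1: Trent

At step 1, the holder is Trent.

Answer: Trent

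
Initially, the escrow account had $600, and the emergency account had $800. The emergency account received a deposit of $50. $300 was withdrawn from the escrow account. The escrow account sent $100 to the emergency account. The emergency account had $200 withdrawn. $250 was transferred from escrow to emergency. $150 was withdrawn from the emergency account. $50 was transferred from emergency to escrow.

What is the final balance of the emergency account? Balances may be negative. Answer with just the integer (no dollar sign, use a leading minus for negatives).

Answer: 800

Derivation:
Tracking account balances step by step:
Start: escrow=600, emergency=800
Event 1 (deposit 50 to emergency): emergency: 800 + 50 = 850. Balances: escrow=600, emergency=850
Event 2 (withdraw 300 from escrow): escrow: 600 - 300 = 300. Balances: escrow=300, emergency=850
Event 3 (transfer 100 escrow -> emergency): escrow: 300 - 100 = 200, emergency: 850 + 100 = 950. Balances: escrow=200, emergency=950
Event 4 (withdraw 200 from emergency): emergency: 950 - 200 = 750. Balances: escrow=200, emergency=750
Event 5 (transfer 250 escrow -> emergency): escrow: 200 - 250 = -50, emergency: 750 + 250 = 1000. Balances: escrow=-50, emergency=1000
Event 6 (withdraw 150 from emergency): emergency: 1000 - 150 = 850. Balances: escrow=-50, emergency=850
Event 7 (transfer 50 emergency -> escrow): emergency: 850 - 50 = 800, escrow: -50 + 50 = 0. Balances: escrow=0, emergency=800

Final balance of emergency: 800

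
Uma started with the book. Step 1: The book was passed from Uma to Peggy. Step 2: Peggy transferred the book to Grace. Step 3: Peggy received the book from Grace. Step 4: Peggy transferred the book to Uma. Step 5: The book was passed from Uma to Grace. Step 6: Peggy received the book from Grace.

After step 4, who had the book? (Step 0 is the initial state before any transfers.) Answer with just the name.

Tracking the book holder through step 4:
After step 0 (start): Uma
After step 1: Peggy
After step 2: Grace
After step 3: Peggy
After step 4: Uma

At step 4, the holder is Uma.

Answer: Uma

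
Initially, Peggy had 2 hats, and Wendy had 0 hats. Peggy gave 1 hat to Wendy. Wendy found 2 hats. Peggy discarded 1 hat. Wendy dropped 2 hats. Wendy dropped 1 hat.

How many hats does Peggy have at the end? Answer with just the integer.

Tracking counts step by step:
Start: Peggy=2, Wendy=0
Event 1 (Peggy -> Wendy, 1): Peggy: 2 -> 1, Wendy: 0 -> 1. State: Peggy=1, Wendy=1
Event 2 (Wendy +2): Wendy: 1 -> 3. State: Peggy=1, Wendy=3
Event 3 (Peggy -1): Peggy: 1 -> 0. State: Peggy=0, Wendy=3
Event 4 (Wendy -2): Wendy: 3 -> 1. State: Peggy=0, Wendy=1
Event 5 (Wendy -1): Wendy: 1 -> 0. State: Peggy=0, Wendy=0

Peggy's final count: 0

Answer: 0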